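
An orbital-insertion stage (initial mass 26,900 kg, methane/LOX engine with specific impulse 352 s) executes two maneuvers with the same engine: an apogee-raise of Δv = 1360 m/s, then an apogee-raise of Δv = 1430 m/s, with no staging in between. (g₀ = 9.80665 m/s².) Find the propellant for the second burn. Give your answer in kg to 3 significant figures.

v_e = Isp · g₀ = 352 × 9.80665 = 3451.9 m/s.
After the first burn: m = 26900 × exp(−1360/3451.9) = 26900 × 0.67437 = 18,140.6 kg.
After the second burn: m = 18,140.6 × exp(−1430/3451.9) = 18,140.6 × 0.66083 = 11,987.9 kg.
Second-burn propellant = 18,140.6 − 11,987.9 = 6,152.7 kg.

propellant for the second burn ≈ 6150 kg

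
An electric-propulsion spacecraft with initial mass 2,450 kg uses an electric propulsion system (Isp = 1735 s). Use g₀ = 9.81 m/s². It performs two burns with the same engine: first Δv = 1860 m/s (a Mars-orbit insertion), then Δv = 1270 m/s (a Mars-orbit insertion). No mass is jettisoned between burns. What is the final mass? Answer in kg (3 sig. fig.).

v_e = Isp · g₀ = 1735 × 9.81 = 17020.4 m/s.
After the first burn: m = 2450 × exp(−1860/17020.4) = 2450 × 0.89648 = 2,196.38 kg.
After the second burn: m = 2,196.38 × exp(−1270/17020.4) = 2,196.38 × 0.92810 = 2,038.46 kg.

final mass ≈ 2040 kg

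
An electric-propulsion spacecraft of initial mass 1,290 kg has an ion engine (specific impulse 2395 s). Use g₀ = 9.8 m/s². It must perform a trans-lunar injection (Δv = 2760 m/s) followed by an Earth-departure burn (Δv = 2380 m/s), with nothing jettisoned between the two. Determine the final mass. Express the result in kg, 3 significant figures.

v_e = Isp · g₀ = 2395 × 9.8 = 23471.0 m/s.
After the first burn: m = 1290 × exp(−2760/23471.0) = 1290 × 0.88906 = 1,146.89 kg.
After the second burn: m = 1,146.89 × exp(−2380/23471.0) = 1,146.89 × 0.90357 = 1,036.3 kg.

final mass ≈ 1040 kg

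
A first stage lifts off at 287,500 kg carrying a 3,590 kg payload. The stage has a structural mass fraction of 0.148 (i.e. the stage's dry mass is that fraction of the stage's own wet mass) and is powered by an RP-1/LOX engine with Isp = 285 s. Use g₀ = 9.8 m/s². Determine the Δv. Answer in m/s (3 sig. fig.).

Stage wet mass = m₀ − payload = 287,500 − 3,590 = 283,910 kg.
Stage dry mass = ε × stage wet mass = 0.148 × 283,910 = 42,018.7 kg.
Burnout mass m_f = stage dry + payload = 42,018.7 + 3,590 = 45,608.7 kg.
v_e = Isp · g₀ = 285 × 9.8 = 2793.0 m/s.
Δv = v_e · ln(287,500/45,608.7) = 2793.0 × ln(6.304) = 2793.0 × 1.8411 ≈ 5142 m/s.

Δv ≈ 5140 m/s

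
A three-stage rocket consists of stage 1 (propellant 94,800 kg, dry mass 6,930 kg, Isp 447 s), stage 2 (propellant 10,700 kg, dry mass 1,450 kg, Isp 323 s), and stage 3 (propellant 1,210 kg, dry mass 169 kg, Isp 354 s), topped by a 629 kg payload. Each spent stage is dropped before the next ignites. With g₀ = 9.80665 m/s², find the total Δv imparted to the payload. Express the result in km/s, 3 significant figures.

Δv ≈ 15.1 km/s

Ignition mass of stage 1 = 94,800+6,930 + 10,700+1,450 + 1,210+169 + 629 = 115,888 kg.
Stage 1: m₀ = 115,888 kg, m_f = 115,888 − 94,800 = 21,088 kg; Δv = 447×9.80665×ln(5.495) = 4383.6×1.7039 ≈ 7469 m/s.
Stage 2: m₀ = 14,158 kg, m_f = 14,158 − 10,700 = 3,458 kg; Δv = 323×9.80665×ln(4.094) = 3167.5×1.4096 ≈ 4465 m/s.
Stage 3: m₀ = 2,008 kg, m_f = 2,008 − 1,210 = 798 kg; Δv = 354×9.80665×ln(2.516) = 3471.6×0.9228 ≈ 3204 m/s.
Total Δv = 7469 + 4465 + 3204 = 15138 m/s.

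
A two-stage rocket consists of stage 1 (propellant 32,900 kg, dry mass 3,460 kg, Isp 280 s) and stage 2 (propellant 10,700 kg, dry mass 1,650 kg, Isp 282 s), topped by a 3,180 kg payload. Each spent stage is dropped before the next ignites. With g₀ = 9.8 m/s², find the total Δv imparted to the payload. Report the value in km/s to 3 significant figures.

Δv ≈ 5.99 km/s

Ignition mass of stage 1 = 32,900+3,460 + 10,700+1,650 + 3,180 = 51,890 kg.
Stage 1: m₀ = 51,890 kg, m_f = 51,890 − 32,900 = 18,990 kg; Δv = 280×9.8×ln(2.732) = 2744.0×1.0052 ≈ 2758 m/s.
Stage 2: m₀ = 15,530 kg, m_f = 15,530 − 10,700 = 4,830 kg; Δv = 282×9.8×ln(3.215) = 2763.6×1.1679 ≈ 3228 m/s.
Total Δv = 2758 + 3228 = 5986 m/s.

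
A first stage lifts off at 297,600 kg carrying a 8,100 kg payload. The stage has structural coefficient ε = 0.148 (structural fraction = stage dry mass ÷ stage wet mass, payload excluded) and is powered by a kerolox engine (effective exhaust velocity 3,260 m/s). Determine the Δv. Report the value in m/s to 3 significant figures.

Δv ≈ 5750 m/s

Stage wet mass = m₀ − payload = 297,600 − 8,100 = 289,500 kg.
Stage dry mass = ε × stage wet mass = 0.148 × 289,500 = 42,846 kg.
Burnout mass m_f = stage dry + payload = 42,846 + 8,100 = 50,946 kg.
Δv = v_e · ln(297,600/50,946) = 3260.0 × ln(5.841) = 3260.0 × 1.7650 ≈ 5754 m/s.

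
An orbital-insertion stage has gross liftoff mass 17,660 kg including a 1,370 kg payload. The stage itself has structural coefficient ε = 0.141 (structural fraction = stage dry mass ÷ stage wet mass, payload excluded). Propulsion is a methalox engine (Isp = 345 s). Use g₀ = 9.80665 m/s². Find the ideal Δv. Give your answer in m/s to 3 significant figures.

Stage wet mass = m₀ − payload = 17,660 − 1,370 = 16,290 kg.
Stage dry mass = ε × stage wet mass = 0.141 × 16,290 = 2,296.89 kg.
Burnout mass m_f = stage dry + payload = 2,296.89 + 1,370 = 3,666.89 kg.
v_e = Isp · g₀ = 345 × 9.80665 = 3383.3 m/s.
Δv = v_e · ln(17,660/3,666.89) = 3383.3 × ln(4.816) = 3383.3 × 1.5720 ≈ 5318 m/s.

Δv ≈ 5320 m/s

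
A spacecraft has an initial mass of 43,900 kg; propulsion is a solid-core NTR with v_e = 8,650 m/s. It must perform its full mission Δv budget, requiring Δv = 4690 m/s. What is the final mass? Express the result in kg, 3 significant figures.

m₀/m_f = exp(Δv / v_e) = exp(4690 / 8650.0) = exp(0.5422) = 1.7198.
m_f = m₀ / 1.7198 = 43,900 / 1.7198 = 25,526.2 kg.

final mass ≈ 25500 kg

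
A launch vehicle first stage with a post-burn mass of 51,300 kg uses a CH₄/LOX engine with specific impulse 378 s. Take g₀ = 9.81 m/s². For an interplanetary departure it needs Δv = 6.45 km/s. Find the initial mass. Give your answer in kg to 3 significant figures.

initial mass ≈ 292000 kg

v_e = Isp · g₀ = 378 × 9.81 = 3708.2 m/s.
Rocket equation: m₀/m_f = exp(Δv / v_e) = exp(6450 / 3708.2) = exp(1.7394) = 5.6939.
m₀ = m_f × 5.6939 = 51,300 × 5.6939 = 292,097 kg.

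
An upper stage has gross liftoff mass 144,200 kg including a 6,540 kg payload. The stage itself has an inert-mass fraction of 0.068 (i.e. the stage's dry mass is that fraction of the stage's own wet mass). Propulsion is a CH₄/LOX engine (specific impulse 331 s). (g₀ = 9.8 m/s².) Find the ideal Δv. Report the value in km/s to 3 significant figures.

Δv ≈ 7.15 km/s

Stage wet mass = m₀ − payload = 144,200 − 6,540 = 137,660 kg.
Stage dry mass = ε × stage wet mass = 0.068 × 137,660 = 9,360.88 kg.
Burnout mass m_f = stage dry + payload = 9,360.88 + 6,540 = 15,900.88 kg.
v_e = Isp · g₀ = 331 × 9.8 = 3243.8 m/s.
Δv = v_e · ln(144,200/15,900.88) = 3243.8 × ln(9.069) = 3243.8 × 2.2048 ≈ 7152 m/s.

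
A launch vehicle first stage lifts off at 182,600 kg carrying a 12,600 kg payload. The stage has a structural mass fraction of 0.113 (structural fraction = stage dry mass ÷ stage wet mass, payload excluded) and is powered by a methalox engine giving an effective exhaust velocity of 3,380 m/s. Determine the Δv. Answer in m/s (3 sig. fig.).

Stage wet mass = m₀ − payload = 182,600 − 12,600 = 170,000 kg.
Stage dry mass = ε × stage wet mass = 0.113 × 170,000 = 19,210 kg.
Burnout mass m_f = stage dry + payload = 19,210 + 12,600 = 31,810 kg.
Rocket equation: Δv = v_e · ln(182,600/31,810) = 3380.0 × ln(5.74) = 3380.0 × 1.7475 ≈ 5907 m/s.

Δv ≈ 5910 m/s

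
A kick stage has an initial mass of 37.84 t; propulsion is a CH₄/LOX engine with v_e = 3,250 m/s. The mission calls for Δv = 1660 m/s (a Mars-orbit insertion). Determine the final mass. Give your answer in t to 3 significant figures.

final mass ≈ 22.7 t

m₀/m_f = exp(Δv / v_e) = exp(1660 / 3250.0) = exp(0.5108) = 1.6666.
m_f = m₀ / 1.6666 = 37.84 / 1.6666 = 22.7049 t.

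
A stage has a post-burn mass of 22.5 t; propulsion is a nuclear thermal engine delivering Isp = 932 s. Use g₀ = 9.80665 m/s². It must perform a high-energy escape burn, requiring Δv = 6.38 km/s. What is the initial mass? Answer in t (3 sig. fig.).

initial mass ≈ 45.2 t

v_e = Isp · g₀ = 932 × 9.80665 = 9139.8 m/s.
m₀/m_f = exp(Δv / v_e) = exp(6380 / 9139.8) = exp(0.6980) = 2.0098.
m₀ = m_f × 2.0098 = 22.5 × 2.0098 = 45.2205 t.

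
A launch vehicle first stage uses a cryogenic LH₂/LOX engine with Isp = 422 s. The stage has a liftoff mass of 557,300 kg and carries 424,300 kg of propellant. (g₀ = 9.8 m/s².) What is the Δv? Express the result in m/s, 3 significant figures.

v_e = Isp · g₀ = 422 × 9.8 = 4135.6 m/s.
m_f = m₀ − m_prop = 557,300 − 424,300 = 133,000 kg.
Δv = v_e · ln(m₀/m_f) = 4135.6 × ln(4.19) = 4135.6 × 1.4328 ≈ 5925.3 m/s.

Δv ≈ 5930 m/s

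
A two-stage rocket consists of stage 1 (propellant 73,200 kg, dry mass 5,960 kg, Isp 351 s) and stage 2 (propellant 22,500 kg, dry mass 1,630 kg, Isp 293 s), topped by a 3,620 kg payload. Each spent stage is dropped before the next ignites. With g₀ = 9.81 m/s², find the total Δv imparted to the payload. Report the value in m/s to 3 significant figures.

Δv ≈ 8760 m/s

Ignition mass of stage 1 = 73,200+5,960 + 22,500+1,630 + 3,620 = 106,910 kg.
Stage 1: m₀ = 106,910 kg, m_f = 106,910 − 73,200 = 33,710 kg; Δv = 351×9.81×ln(3.171) = 3443.3×1.1542 ≈ 3974 m/s.
Stage 2: m₀ = 27,750 kg, m_f = 27,750 − 22,500 = 5,250 kg; Δv = 293×9.81×ln(5.286) = 2874.3×1.6650 ≈ 4786 m/s.
Total Δv = 3974 + 4786 = 8760 m/s.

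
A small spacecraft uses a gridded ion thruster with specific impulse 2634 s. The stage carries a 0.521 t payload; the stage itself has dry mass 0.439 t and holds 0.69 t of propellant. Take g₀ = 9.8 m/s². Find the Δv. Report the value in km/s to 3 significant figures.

Δv ≈ 14.0 km/s

v_e = Isp · g₀ = 2634 × 9.8 = 25813.2 m/s.
m₀ = payload + dry + propellant = 0.521 + 0.439 + 0.69 = 1.65 t.
m_f = payload + dry = 0.521 + 0.439 = 0.96 t.
By the Tsiolkovsky rocket equation, Δv = v_e · ln(m₀/m_f) = 25813.2 × ln(1.719) = 25813.2 × 0.5416 ≈ 13980.4 m/s.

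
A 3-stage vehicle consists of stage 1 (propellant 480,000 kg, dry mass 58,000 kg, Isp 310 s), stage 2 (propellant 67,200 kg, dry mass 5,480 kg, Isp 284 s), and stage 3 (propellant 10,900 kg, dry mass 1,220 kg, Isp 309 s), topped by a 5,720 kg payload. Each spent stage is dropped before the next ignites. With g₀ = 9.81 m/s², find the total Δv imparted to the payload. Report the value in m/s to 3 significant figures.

Ignition mass of stage 1 = 480,000+58,000 + 67,200+5,480 + 10,900+1,220 + 5,720 = 628,520 kg.
Stage 1: m₀ = 628,520 kg, m_f = 628,520 − 480,000 = 148,520 kg; Δv = 310×9.81×ln(4.232) = 3041.1×1.4426 ≈ 4387 m/s.
Stage 2: m₀ = 90,520 kg, m_f = 90,520 − 67,200 = 23,320 kg; Δv = 284×9.81×ln(3.882) = 2786.0×1.3563 ≈ 3779 m/s.
Stage 3: m₀ = 17,840 kg, m_f = 17,840 − 10,900 = 6,940 kg; Δv = 309×9.81×ln(2.571) = 3031.3×0.9441 ≈ 2862 m/s.
Total Δv = 4387 + 3779 + 2862 = 11028 m/s.

Δv ≈ 11000 m/s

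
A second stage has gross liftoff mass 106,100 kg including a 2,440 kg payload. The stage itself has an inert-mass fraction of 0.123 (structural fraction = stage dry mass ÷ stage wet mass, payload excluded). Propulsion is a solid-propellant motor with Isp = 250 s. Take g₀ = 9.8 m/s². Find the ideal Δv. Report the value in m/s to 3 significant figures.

Stage wet mass = m₀ − payload = 106,100 − 2,440 = 103,660 kg.
Stage dry mass = ε × stage wet mass = 0.123 × 103,660 = 12,750.2 kg.
Burnout mass m_f = stage dry + payload = 12,750.2 + 2,440 = 15,190.2 kg.
v_e = Isp · g₀ = 250 × 9.8 = 2450.0 m/s.
From the ideal rocket equation, Δv = v_e · ln(106,100/15,190.2) = 2450.0 × ln(6.985) = 2450.0 × 1.9437 ≈ 4762 m/s.

Δv ≈ 4760 m/s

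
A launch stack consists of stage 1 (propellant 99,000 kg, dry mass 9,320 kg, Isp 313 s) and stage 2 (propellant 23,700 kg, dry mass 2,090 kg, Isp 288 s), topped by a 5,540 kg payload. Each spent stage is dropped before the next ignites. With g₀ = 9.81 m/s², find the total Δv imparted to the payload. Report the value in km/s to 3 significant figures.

Ignition mass of stage 1 = 99,000+9,320 + 23,700+2,090 + 5,540 = 139,650 kg.
Stage 1: m₀ = 139,650 kg, m_f = 139,650 − 99,000 = 40,650 kg; Δv = 313×9.81×ln(3.435) = 3070.5×1.2341 ≈ 3789 m/s.
Stage 2: m₀ = 31,330 kg, m_f = 31,330 − 23,700 = 7,630 kg; Δv = 288×9.81×ln(4.106) = 2825.3×1.4125 ≈ 3991 m/s.
Total Δv = 3789 + 3991 = 7780 m/s.

Δv ≈ 7.78 km/s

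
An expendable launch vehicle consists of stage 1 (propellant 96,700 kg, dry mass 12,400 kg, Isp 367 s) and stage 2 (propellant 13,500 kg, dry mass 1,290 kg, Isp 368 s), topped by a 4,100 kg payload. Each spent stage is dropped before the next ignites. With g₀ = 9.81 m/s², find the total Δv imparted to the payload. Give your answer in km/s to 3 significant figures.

Δv ≈ 9.60 km/s

Ignition mass of stage 1 = 96,700+12,400 + 13,500+1,290 + 4,100 = 127,990 kg.
Stage 1: m₀ = 127,990 kg, m_f = 127,990 − 96,700 = 31,290 kg; Δv = 367×9.81×ln(4.09) = 3600.3×1.4087 ≈ 5072 m/s.
Stage 2: m₀ = 18,890 kg, m_f = 18,890 − 13,500 = 5,390 kg; Δv = 368×9.81×ln(3.505) = 3610.1×1.2541 ≈ 4527 m/s.
Total Δv = 5072 + 4527 = 9599 m/s.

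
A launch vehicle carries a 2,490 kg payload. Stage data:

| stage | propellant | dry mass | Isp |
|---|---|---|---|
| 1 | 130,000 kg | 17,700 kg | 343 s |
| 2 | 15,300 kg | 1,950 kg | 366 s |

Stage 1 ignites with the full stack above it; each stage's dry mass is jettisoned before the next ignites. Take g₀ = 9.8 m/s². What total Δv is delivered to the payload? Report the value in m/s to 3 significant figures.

Ignition mass of stage 1 = 130,000+17,700 + 15,300+1,950 + 2,490 = 167,440 kg.
Stage 1: m₀ = 167,440 kg, m_f = 167,440 − 130,000 = 37,440 kg; Δv = 343×9.8×ln(4.472) = 3361.4×1.4979 ≈ 5035 m/s.
Stage 2: m₀ = 19,740 kg, m_f = 19,740 − 15,300 = 4,440 kg; Δv = 366×9.8×ln(4.446) = 3586.8×1.4920 ≈ 5351 m/s.
Total Δv = 5035 + 5351 = 10386 m/s.

Δv ≈ 10400 m/s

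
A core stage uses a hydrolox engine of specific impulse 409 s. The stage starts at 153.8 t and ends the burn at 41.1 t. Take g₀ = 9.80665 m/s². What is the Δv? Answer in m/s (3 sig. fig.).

v_e = Isp · g₀ = 409 × 9.80665 = 4010.9 m/s.
By the Tsiolkovsky rocket equation, Δv = v_e · ln(m₀/m_f) = 4010.9 × ln(3.742) = 4010.9 × 1.3196 ≈ 5293.0 m/s.

Δv ≈ 5290 m/s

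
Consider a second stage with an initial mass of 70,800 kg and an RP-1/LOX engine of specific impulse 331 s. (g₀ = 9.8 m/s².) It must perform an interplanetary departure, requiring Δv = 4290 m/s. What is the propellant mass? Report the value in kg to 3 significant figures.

v_e = Isp · g₀ = 331 × 9.8 = 3243.8 m/s.
By the Tsiolkovsky rocket equation, m₀/m_f = exp(Δv / v_e) = exp(4290 / 3243.8) = exp(1.3225) = 3.7529.
m_f = 70,800 / 3.7529 = 18,865.4 kg, so propellant = m₀ − m_f = 70,800 − 18,865.4 = 51,934.6 kg.

propellant mass ≈ 51900 kg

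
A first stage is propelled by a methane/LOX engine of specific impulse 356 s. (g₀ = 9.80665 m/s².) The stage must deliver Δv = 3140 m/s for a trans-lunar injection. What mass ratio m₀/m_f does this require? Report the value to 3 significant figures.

v_e = Isp · g₀ = 356 × 9.80665 = 3491.2 m/s.
By the Tsiolkovsky rocket equation, m₀/m_f = exp(Δv / v_e) = exp(3140 / 3491.2) = exp(0.8994) = 2.4582.

mass ratio ≈ 2.46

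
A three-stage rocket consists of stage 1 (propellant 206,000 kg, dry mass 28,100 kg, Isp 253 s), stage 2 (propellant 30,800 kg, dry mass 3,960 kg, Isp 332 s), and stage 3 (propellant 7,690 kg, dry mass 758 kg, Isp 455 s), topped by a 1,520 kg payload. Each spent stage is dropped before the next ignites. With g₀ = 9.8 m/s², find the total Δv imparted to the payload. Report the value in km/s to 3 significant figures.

Ignition mass of stage 1 = 206,000+28,100 + 30,800+3,960 + 7,690+758 + 1,520 = 278,828 kg.
Stage 1: m₀ = 278,828 kg, m_f = 278,828 − 206,000 = 72,828 kg; Δv = 253×9.8×ln(3.829) = 2479.4×1.3425 ≈ 3329 m/s.
Stage 2: m₀ = 44,728 kg, m_f = 44,728 − 30,800 = 13,928 kg; Δv = 332×9.8×ln(3.211) = 3253.6×1.1667 ≈ 3796 m/s.
Stage 3: m₀ = 9,968 kg, m_f = 9,968 − 7,690 = 2,278 kg; Δv = 455×9.8×ln(4.376) = 4459.0×1.4761 ≈ 6582 m/s.
Total Δv = 3329 + 3796 + 6582 = 13707 m/s.

Δv ≈ 13.7 km/s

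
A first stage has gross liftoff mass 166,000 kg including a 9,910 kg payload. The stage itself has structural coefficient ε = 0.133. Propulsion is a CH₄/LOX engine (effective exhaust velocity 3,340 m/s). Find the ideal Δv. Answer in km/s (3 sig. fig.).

Stage wet mass = m₀ − payload = 166,000 − 9,910 = 156,090 kg.
Stage dry mass = ε × stage wet mass = 0.133 × 156,090 = 20,760 kg.
Burnout mass m_f = stage dry + payload = 20,760 + 9,910 = 30,670 kg.
Using Δv = v_e ln(m₀/m_f): Δv = v_e · ln(166,000/30,670) = 3340.0 × ln(5.412) = 3340.0 × 1.6887 ≈ 5640 m/s.

Δv ≈ 5.64 km/s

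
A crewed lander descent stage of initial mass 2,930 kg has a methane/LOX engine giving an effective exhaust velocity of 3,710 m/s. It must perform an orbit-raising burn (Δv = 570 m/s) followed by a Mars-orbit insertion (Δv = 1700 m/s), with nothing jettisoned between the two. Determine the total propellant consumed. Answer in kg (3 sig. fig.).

After the first burn: m = 2930 × exp(−570/3710.0) = 2930 × 0.85758 = 2,512.71 kg.
After the second burn: m = 2,512.71 × exp(−1700/3710.0) = 2,512.71 × 0.63241 = 1,589.06 kg.
Total propellant = m₀ − m_final = 2930 − 1,589.06 = 1,340.94 kg.

total propellant consumed ≈ 1340 kg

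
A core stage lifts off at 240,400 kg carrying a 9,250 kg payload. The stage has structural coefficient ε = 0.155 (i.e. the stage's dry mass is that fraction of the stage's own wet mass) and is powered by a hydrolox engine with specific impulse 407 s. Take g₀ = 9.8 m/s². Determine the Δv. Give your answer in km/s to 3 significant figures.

Δv ≈ 6.68 km/s

Stage wet mass = m₀ − payload = 240,400 − 9,250 = 231,150 kg.
Stage dry mass = ε × stage wet mass = 0.155 × 231,150 = 35,828.3 kg.
Burnout mass m_f = stage dry + payload = 35,828.3 + 9,250 = 45,078.3 kg.
v_e = Isp · g₀ = 407 × 9.8 = 3988.6 m/s.
By the Tsiolkovsky rocket equation, Δv = v_e · ln(240,400/45,078.3) = 3988.6 × ln(5.333) = 3988.6 × 1.6739 ≈ 6677 m/s.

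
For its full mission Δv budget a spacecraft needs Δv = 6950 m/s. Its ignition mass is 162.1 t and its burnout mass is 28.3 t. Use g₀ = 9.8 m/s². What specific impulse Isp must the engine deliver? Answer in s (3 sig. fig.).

ln(m₀/m_f) = ln(162100/28300) = ln(5.728) = 1.7454.
v_e = Δv / ln(m₀/m_f) = 6950 / 1.7454 = 3982.0 m/s.
Isp = v_e / g₀ = 3982.0 / 9.8 = 406.3 s.

Isp ≈ 406 s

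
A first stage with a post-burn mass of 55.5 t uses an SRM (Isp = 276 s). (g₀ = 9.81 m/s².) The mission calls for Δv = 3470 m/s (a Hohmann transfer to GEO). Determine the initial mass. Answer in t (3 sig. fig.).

initial mass ≈ 200 t

v_e = Isp · g₀ = 276 × 9.81 = 2707.6 m/s.
m₀/m_f = exp(Δv / v_e) = exp(3470 / 2707.6) = exp(1.2816) = 3.6024.
m₀ = m_f × 3.6024 = 55.5 × 3.6024 = 199.933 t.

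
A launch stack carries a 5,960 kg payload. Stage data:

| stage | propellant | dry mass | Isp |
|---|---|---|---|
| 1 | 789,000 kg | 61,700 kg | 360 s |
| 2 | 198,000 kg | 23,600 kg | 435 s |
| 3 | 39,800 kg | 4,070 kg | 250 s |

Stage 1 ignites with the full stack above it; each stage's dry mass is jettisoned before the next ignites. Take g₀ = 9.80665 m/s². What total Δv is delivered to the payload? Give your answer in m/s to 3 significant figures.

Δv ≈ 13800 m/s

Ignition mass of stage 1 = 789,000+61,700 + 198,000+23,600 + 39,800+4,070 + 5,960 = 1,122,130 kg.
Stage 1: m₀ = 1,122,130 kg, m_f = 1,122,130 − 789,000 = 333,130 kg; Δv = 360×9.80665×ln(3.368) = 3530.4×1.2145 ≈ 4287 m/s.
Stage 2: m₀ = 271,430 kg, m_f = 271,430 − 198,000 = 73,430 kg; Δv = 435×9.80665×ln(3.696) = 4265.9×1.3074 ≈ 5577 m/s.
Stage 3: m₀ = 49,830 kg, m_f = 49,830 − 39,800 = 10,030 kg; Δv = 250×9.80665×ln(4.968) = 2451.7×1.6030 ≈ 3930 m/s.
Total Δv = 4287 + 5577 + 3930 = 13794 m/s.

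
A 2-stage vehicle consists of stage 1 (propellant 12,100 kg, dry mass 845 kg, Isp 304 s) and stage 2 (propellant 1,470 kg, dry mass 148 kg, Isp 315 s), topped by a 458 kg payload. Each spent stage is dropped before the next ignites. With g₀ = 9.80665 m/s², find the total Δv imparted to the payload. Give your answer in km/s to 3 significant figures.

Ignition mass of stage 1 = 12,100+845 + 1,470+148 + 458 = 15,021 kg.
Stage 1: m₀ = 15,021 kg, m_f = 15,021 − 12,100 = 2,921 kg; Δv = 304×9.80665×ln(5.142) = 2981.2×1.6375 ≈ 4882 m/s.
Stage 2: m₀ = 2,076 kg, m_f = 2,076 − 1,470 = 606 kg; Δv = 315×9.80665×ln(3.426) = 3089.1×1.2313 ≈ 3804 m/s.
Total Δv = 4882 + 3804 = 8686 m/s.

Δv ≈ 8.69 km/s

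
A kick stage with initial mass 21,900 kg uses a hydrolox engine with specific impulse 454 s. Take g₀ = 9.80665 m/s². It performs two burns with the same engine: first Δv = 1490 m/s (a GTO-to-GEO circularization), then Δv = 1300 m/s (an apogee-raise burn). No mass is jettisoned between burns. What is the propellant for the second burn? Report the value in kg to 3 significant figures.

propellant for the second burn ≈ 3970 kg

v_e = Isp · g₀ = 454 × 9.80665 = 4452.2 m/s.
After the first burn: m = 21900 × exp(−1490/4452.2) = 21900 × 0.71558 = 15,671.2 kg.
After the second burn: m = 15,671.2 × exp(−1300/4452.2) = 15,671.2 × 0.74678 = 11,702.9 kg.
Second-burn propellant = 15,671.2 − 11,702.9 = 3,968.3 kg.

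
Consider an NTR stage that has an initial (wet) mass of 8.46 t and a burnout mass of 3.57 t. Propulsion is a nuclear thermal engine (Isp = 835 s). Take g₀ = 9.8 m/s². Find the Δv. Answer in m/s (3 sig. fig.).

Δv ≈ 7060 m/s

v_e = Isp · g₀ = 835 × 9.8 = 8183.0 m/s.
From the ideal rocket equation, Δv = v_e · ln(m₀/m_f) = 8183.0 × ln(2.37) = 8183.0 × 0.8628 ≈ 7060.2 m/s.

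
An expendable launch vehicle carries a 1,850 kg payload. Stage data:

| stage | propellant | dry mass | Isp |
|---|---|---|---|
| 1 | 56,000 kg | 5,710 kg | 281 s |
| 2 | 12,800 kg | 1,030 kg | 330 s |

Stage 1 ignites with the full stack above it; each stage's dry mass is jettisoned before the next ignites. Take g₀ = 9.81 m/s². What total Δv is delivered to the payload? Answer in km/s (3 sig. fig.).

Ignition mass of stage 1 = 56,000+5,710 + 12,800+1,030 + 1,850 = 77,390 kg.
Stage 1: m₀ = 77,390 kg, m_f = 77,390 − 56,000 = 21,390 kg; Δv = 281×9.81×ln(3.618) = 2756.6×1.2859 ≈ 3545 m/s.
Stage 2: m₀ = 15,680 kg, m_f = 15,680 − 12,800 = 2,880 kg; Δv = 330×9.81×ln(5.444) = 3237.3×1.6946 ≈ 5486 m/s.
Total Δv = 3545 + 5486 = 9031 m/s.

Δv ≈ 9.03 km/s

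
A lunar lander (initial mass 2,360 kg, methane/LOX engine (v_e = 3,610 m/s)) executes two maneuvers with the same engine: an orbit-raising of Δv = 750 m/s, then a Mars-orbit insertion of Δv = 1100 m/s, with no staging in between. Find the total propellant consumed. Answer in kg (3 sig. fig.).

After the first burn: m = 2360 × exp(−750/3610.0) = 2360 × 0.81241 = 1,917.29 kg.
After the second burn: m = 1,917.29 × exp(−1100/3610.0) = 1,917.29 × 0.73734 = 1,413.69 kg.
Total propellant = m₀ − m_final = 2360 − 1,413.69 = 946.31 kg.

total propellant consumed ≈ 946 kg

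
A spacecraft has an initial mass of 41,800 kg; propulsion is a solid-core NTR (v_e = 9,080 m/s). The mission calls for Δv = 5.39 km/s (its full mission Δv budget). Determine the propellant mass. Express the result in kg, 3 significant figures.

m₀/m_f = exp(Δv / v_e) = exp(5390 / 9080.0) = exp(0.5936) = 1.8105.
m_f = 41,800 / 1.8105 = 23,087.5 kg, so propellant = m₀ − m_f = 41,800 − 23,087.5 = 18,712.5 kg.

propellant mass ≈ 18700 kg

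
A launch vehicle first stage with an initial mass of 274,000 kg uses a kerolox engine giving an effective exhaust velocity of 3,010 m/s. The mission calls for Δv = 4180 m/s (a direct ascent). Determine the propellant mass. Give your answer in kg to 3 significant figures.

From the ideal rocket equation, m₀/m_f = exp(Δv / v_e) = exp(4180 / 3010.0) = exp(1.3887) = 4.0097.
m_f = 274,000 / 4.0097 = 68,334.3 kg, so propellant = m₀ − m_f = 274,000 − 68,334.3 = 205,665.7 kg.

propellant mass ≈ 206000 kg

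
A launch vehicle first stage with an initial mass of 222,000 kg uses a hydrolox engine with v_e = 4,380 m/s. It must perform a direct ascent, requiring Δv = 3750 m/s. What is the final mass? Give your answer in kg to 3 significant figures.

final mass ≈ 94300 kg

m₀/m_f = exp(Δv / v_e) = exp(3750 / 4380.0) = exp(0.8562) = 2.3541.
m_f = m₀ / 2.3541 = 222,000 / 2.3541 = 94,303.6 kg.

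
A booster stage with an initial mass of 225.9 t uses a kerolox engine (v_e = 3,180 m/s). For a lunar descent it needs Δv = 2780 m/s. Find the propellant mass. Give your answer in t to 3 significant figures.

Using Δv = v_e ln(m₀/m_f): m₀/m_f = exp(Δv / v_e) = exp(2780 / 3180.0) = exp(0.8742) = 2.3970.
m_f = 225.9 / 2.3970 = 94.2428 t, so propellant = m₀ − m_f = 225.9 − 94.2428 = 131.6572 t.

propellant mass ≈ 132 t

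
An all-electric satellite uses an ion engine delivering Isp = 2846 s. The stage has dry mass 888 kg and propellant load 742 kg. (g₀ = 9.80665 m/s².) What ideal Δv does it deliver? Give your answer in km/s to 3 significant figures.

Δv ≈ 17.0 km/s

v_e = Isp · g₀ = 2846 × 9.80665 = 27909.7 m/s.
m₀ = m_dry + m_prop = 888 + 742 = 1,630 kg.
Δv = v_e · ln(m₀/m_f) = 27909.7 × ln(1.836) = 27909.7 × 0.6074 ≈ 16951.4 m/s.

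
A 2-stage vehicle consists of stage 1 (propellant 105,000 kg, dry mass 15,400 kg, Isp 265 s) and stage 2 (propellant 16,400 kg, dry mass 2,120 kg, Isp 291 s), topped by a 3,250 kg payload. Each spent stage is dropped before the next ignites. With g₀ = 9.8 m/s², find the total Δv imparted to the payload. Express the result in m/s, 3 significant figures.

Δv ≈ 7480 m/s

Ignition mass of stage 1 = 105,000+15,400 + 16,400+2,120 + 3,250 = 142,170 kg.
Stage 1: m₀ = 142,170 kg, m_f = 142,170 − 105,000 = 37,170 kg; Δv = 265×9.8×ln(3.825) = 2597.0×1.3415 ≈ 3484 m/s.
Stage 2: m₀ = 21,770 kg, m_f = 21,770 − 16,400 = 5,370 kg; Δv = 291×9.8×ln(4.054) = 2851.8×1.3997 ≈ 3992 m/s.
Total Δv = 3484 + 3992 = 7476 m/s.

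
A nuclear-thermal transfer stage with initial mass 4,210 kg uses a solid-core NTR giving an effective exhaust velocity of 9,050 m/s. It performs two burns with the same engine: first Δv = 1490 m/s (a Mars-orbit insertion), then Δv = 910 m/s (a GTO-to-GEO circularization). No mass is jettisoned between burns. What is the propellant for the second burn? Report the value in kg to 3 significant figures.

propellant for the second burn ≈ 342 kg

After the first burn: m = 4210 × exp(−1490/9050.0) = 4210 × 0.84820 = 3,570.92 kg.
After the second burn: m = 3,570.92 × exp(−910/9050.0) = 3,570.92 × 0.90434 = 3,229.33 kg.
Second-burn propellant = 3,570.92 − 3,229.33 = 341.59 kg.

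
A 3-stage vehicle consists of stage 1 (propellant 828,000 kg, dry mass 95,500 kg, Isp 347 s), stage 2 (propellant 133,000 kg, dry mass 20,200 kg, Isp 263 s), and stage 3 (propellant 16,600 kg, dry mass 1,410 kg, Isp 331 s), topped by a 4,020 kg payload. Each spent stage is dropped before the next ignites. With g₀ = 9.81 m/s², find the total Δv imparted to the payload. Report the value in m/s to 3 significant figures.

Δv ≈ 13000 m/s

Ignition mass of stage 1 = 828,000+95,500 + 133,000+20,200 + 16,600+1,410 + 4,020 = 1,098,730 kg.
Stage 1: m₀ = 1,098,730 kg, m_f = 1,098,730 − 828,000 = 270,730 kg; Δv = 347×9.81×ln(4.058) = 3404.1×1.4008 ≈ 4768 m/s.
Stage 2: m₀ = 175,230 kg, m_f = 175,230 − 133,000 = 42,230 kg; Δv = 263×9.81×ln(4.149) = 2580.0×1.4230 ≈ 3671 m/s.
Stage 3: m₀ = 22,030 kg, m_f = 22,030 − 16,600 = 5,430 kg; Δv = 331×9.81×ln(4.057) = 3247.1×1.4005 ≈ 4547 m/s.
Total Δv = 4768 + 3671 + 4547 = 12986 m/s.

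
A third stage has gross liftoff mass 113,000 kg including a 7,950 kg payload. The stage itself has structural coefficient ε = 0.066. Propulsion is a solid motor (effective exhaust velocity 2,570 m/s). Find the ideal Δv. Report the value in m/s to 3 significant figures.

Stage wet mass = m₀ − payload = 113,000 − 7,950 = 105,050 kg.
Stage dry mass = ε × stage wet mass = 0.066 × 105,050 = 6,933.3 kg.
Burnout mass m_f = stage dry + payload = 6,933.3 + 7,950 = 14,883.3 kg.
Rocket equation: Δv = v_e · ln(113,000/14,883.3) = 2570.0 × ln(7.592) = 2570.0 × 2.0271 ≈ 5210 m/s.

Δv ≈ 5210 m/s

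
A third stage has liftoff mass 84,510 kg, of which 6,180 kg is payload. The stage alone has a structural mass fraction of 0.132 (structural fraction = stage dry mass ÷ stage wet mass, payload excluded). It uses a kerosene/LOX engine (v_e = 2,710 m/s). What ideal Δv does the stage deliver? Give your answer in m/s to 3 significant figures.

Δv ≈ 4420 m/s

Stage wet mass = m₀ − payload = 84,510 − 6,180 = 78,330 kg.
Stage dry mass = ε × stage wet mass = 0.132 × 78,330 = 10,339.6 kg.
Burnout mass m_f = stage dry + payload = 10,339.6 + 6,180 = 16,519.6 kg.
Δv = v_e · ln(84,510/16,519.6) = 2710.0 × ln(5.116) = 2710.0 × 1.6323 ≈ 4424 m/s.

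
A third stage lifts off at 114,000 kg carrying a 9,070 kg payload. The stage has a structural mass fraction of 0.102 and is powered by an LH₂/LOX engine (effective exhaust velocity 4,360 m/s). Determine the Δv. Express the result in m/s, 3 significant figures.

Δv ≈ 7640 m/s

Stage wet mass = m₀ − payload = 114,000 − 9,070 = 104,930 kg.
Stage dry mass = ε × stage wet mass = 0.102 × 104,930 = 10,702.9 kg.
Burnout mass m_f = stage dry + payload = 10,702.9 + 9,070 = 19,772.9 kg.
By the Tsiolkovsky rocket equation, Δv = v_e · ln(114,000/19,772.9) = 4360.0 × ln(5.765) = 4360.0 × 1.7519 ≈ 7638 m/s.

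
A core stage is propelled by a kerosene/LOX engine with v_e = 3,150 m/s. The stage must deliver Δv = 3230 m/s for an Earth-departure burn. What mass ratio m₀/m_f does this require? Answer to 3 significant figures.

mass ratio ≈ 2.79

m₀/m_f = exp(Δv / v_e) = exp(3230 / 3150.0) = exp(1.0254) = 2.7882.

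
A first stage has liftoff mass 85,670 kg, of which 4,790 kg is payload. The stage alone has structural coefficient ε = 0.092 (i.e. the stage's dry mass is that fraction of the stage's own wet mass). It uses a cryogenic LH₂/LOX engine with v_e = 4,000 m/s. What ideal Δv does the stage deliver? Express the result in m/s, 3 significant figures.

Stage wet mass = m₀ − payload = 85,670 − 4,790 = 80,880 kg.
Stage dry mass = ε × stage wet mass = 0.092 × 80,880 = 7,440.96 kg.
Burnout mass m_f = stage dry + payload = 7,440.96 + 4,790 = 12,230.96 kg.
By the Tsiolkovsky rocket equation, Δv = v_e · ln(85,670/12,230.96) = 4000.0 × ln(7.004) = 4000.0 × 1.9465 ≈ 7786 m/s.

Δv ≈ 7790 m/s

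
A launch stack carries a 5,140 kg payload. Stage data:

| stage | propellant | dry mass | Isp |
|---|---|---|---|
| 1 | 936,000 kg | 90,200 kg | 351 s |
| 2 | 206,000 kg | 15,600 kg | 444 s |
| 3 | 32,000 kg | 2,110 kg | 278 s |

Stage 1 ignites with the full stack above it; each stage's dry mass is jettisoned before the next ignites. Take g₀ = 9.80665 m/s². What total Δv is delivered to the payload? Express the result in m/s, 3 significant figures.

Δv ≈ 15900 m/s

Ignition mass of stage 1 = 936,000+90,200 + 206,000+15,600 + 32,000+2,110 + 5,140 = 1,287,050 kg.
Stage 1: m₀ = 1,287,050 kg, m_f = 1,287,050 − 936,000 = 351,050 kg; Δv = 351×9.80665×ln(3.666) = 3442.1×1.2992 ≈ 4472 m/s.
Stage 2: m₀ = 260,850 kg, m_f = 260,850 − 206,000 = 54,850 kg; Δv = 444×9.80665×ln(4.756) = 4354.2×1.5593 ≈ 6790 m/s.
Stage 3: m₀ = 39,250 kg, m_f = 39,250 − 32,000 = 7,250 kg; Δv = 278×9.80665×ln(5.414) = 2726.2×1.6889 ≈ 4604 m/s.
Total Δv = 4472 + 6790 + 4604 = 15866 m/s.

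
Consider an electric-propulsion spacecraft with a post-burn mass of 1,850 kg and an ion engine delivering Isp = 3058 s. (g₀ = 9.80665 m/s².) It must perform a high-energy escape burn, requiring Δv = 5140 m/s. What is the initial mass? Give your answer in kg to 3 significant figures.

v_e = Isp · g₀ = 3058 × 9.80665 = 29988.7 m/s.
Rocket equation: m₀/m_f = exp(Δv / v_e) = exp(5140 / 29988.7) = exp(0.1714) = 1.1870.
m₀ = m_f × 1.1870 = 1,850 × 1.1870 = 2,195.95 kg.

initial mass ≈ 2200 kg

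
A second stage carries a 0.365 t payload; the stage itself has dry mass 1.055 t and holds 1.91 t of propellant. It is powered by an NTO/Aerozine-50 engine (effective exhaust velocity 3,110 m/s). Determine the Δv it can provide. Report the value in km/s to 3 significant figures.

m₀ = payload + dry + propellant = 0.365 + 1.055 + 1.91 = 3.33 t.
m_f = payload + dry = 0.365 + 1.055 = 1.42 t.
Δv = v_e · ln(m₀/m_f) = 3110.0 × ln(2.345) = 3110.0 × 0.8523 ≈ 2650.7 m/s.

Δv ≈ 2.65 km/s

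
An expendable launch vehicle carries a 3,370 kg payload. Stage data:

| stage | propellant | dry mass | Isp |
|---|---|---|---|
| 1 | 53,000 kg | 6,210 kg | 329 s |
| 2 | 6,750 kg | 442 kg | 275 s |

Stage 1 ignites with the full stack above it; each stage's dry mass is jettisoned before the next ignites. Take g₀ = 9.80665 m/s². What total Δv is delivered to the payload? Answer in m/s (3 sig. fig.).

Δv ≈ 7350 m/s

Ignition mass of stage 1 = 53,000+6,210 + 6,750+442 + 3,370 = 69,772 kg.
Stage 1: m₀ = 69,772 kg, m_f = 69,772 − 53,000 = 16,772 kg; Δv = 329×9.80665×ln(4.16) = 3226.4×1.4255 ≈ 4599 m/s.
Stage 2: m₀ = 10,562 kg, m_f = 10,562 − 6,750 = 3,812 kg; Δv = 275×9.80665×ln(2.771) = 2696.8×1.0191 ≈ 2748 m/s.
Total Δv = 4599 + 2748 = 7347 m/s.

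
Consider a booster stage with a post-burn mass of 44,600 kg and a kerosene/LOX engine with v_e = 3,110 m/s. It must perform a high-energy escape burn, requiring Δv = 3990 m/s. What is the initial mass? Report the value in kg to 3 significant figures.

initial mass ≈ 161000 kg

From the ideal rocket equation, m₀/m_f = exp(Δv / v_e) = exp(3990 / 3110.0) = exp(1.2830) = 3.6073.
m₀ = m_f × 3.6073 = 44,600 × 3.6073 = 160,886 kg.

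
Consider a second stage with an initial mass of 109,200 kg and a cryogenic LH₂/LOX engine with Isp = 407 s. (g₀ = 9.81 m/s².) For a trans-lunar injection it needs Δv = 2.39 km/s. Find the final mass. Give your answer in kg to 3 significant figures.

final mass ≈ 60000 kg

v_e = Isp · g₀ = 407 × 9.81 = 3992.7 m/s.
Rocket equation: m₀/m_f = exp(Δv / v_e) = exp(2390 / 3992.7) = exp(0.5986) = 1.8196.
m_f = m₀ / 1.8196 = 109,200 / 1.8196 = 60,013.2 kg.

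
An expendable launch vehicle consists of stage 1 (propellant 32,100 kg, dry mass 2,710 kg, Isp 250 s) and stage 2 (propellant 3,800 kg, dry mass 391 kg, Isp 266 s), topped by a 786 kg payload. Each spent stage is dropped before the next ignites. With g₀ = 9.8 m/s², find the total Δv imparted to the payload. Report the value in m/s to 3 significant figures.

Δv ≈ 7790 m/s

Ignition mass of stage 1 = 32,100+2,710 + 3,800+391 + 786 = 39,787 kg.
Stage 1: m₀ = 39,787 kg, m_f = 39,787 − 32,100 = 7,687 kg; Δv = 250×9.8×ln(5.176) = 2450.0×1.6440 ≈ 4028 m/s.
Stage 2: m₀ = 4,977 kg, m_f = 4,977 − 3,800 = 1,177 kg; Δv = 266×9.8×ln(4.229) = 2606.8×1.4419 ≈ 3759 m/s.
Total Δv = 4028 + 3759 = 7787 m/s.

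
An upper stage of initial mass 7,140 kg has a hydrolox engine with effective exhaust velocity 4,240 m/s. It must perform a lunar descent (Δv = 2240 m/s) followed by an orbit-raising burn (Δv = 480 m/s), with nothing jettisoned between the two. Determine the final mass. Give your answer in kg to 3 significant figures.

After the first burn: m = 7140 × exp(−2240/4240.0) = 7140 × 0.58961 = 4,209.82 kg.
After the second burn: m = 4,209.82 × exp(−480/4240.0) = 4,209.82 × 0.89297 = 3,759.24 kg.

final mass ≈ 3760 kg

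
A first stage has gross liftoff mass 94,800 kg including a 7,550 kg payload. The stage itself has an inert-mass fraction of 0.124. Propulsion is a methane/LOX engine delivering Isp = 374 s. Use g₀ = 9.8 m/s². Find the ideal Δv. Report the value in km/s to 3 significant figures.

Stage wet mass = m₀ − payload = 94,800 − 7,550 = 87,250 kg.
Stage dry mass = ε × stage wet mass = 0.124 × 87,250 = 10,819 kg.
Burnout mass m_f = stage dry + payload = 10,819 + 7,550 = 18,369 kg.
v_e = Isp · g₀ = 374 × 9.8 = 3665.2 m/s.
Δv = v_e · ln(94,800/18,369) = 3665.2 × ln(5.161) = 3665.2 × 1.6411 ≈ 6015 m/s.

Δv ≈ 6.01 km/s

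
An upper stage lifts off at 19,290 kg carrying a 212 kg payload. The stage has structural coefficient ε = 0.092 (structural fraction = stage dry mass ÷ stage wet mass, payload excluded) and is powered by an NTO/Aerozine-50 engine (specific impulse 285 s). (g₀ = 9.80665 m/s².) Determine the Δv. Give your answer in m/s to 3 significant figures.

Stage wet mass = m₀ − payload = 19,290 − 212 = 19,078 kg.
Stage dry mass = ε × stage wet mass = 0.092 × 19,078 = 1,755.18 kg.
Burnout mass m_f = stage dry + payload = 1,755.18 + 212 = 1,967.18 kg.
v_e = Isp · g₀ = 285 × 9.80665 = 2794.9 m/s.
By the Tsiolkovsky rocket equation, Δv = v_e · ln(19,290/1,967.18) = 2794.9 × ln(9.806) = 2794.9 × 2.2830 ≈ 6381 m/s.

Δv ≈ 6380 m/s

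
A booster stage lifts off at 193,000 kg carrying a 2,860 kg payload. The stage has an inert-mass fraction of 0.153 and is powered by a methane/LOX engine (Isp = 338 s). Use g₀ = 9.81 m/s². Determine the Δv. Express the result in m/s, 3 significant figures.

Stage wet mass = m₀ − payload = 193,000 − 2,860 = 190,140 kg.
Stage dry mass = ε × stage wet mass = 0.153 × 190,140 = 29,091.4 kg.
Burnout mass m_f = stage dry + payload = 29,091.4 + 2,860 = 31,951.4 kg.
v_e = Isp · g₀ = 338 × 9.81 = 3315.8 m/s.
Using Δv = v_e ln(m₀/m_f): Δv = v_e · ln(193,000/31,951.4) = 3315.8 × ln(6.04) = 3315.8 × 1.7985 ≈ 5963 m/s.

Δv ≈ 5960 m/s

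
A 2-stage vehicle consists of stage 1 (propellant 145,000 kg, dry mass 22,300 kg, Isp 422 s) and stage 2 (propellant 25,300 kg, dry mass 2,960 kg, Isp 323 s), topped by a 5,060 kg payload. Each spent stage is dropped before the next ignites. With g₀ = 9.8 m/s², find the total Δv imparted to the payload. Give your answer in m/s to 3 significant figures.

Δv ≈ 9810 m/s

Ignition mass of stage 1 = 145,000+22,300 + 25,300+2,960 + 5,060 = 200,620 kg.
Stage 1: m₀ = 200,620 kg, m_f = 200,620 − 145,000 = 55,620 kg; Δv = 422×9.8×ln(3.607) = 4135.6×1.2829 ≈ 5305 m/s.
Stage 2: m₀ = 33,320 kg, m_f = 33,320 − 25,300 = 8,020 kg; Δv = 323×9.8×ln(4.155) = 3165.4×1.4242 ≈ 4508 m/s.
Total Δv = 5305 + 4508 = 9813 m/s.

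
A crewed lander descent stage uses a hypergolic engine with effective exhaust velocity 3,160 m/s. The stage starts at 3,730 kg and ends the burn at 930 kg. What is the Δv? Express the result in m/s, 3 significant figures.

Δv ≈ 4390 m/s

Using Δv = v_e ln(m₀/m_f): Δv = v_e · ln(m₀/m_f) = 3160.0 × ln(4.011) = 3160.0 × 1.3890 ≈ 4389.2 m/s.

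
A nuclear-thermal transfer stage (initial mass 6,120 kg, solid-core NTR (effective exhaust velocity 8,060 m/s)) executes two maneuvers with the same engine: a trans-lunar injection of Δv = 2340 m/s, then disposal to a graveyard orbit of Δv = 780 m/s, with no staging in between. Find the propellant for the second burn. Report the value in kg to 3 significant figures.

propellant for the second burn ≈ 422 kg

After the first burn: m = 6120 × exp(−2340/8060.0) = 6120 × 0.74802 = 4,577.88 kg.
After the second burn: m = 4,577.88 × exp(−780/8060.0) = 4,577.88 × 0.90776 = 4,155.62 kg.
Second-burn propellant = 4,577.88 − 4,155.62 = 422.26 kg.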